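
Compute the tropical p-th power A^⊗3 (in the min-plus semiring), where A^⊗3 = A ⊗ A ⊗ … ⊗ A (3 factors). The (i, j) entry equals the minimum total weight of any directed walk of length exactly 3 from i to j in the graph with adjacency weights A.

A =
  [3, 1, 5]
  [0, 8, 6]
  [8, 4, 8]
A^⊗3 =
  [4, 2, 6]
  [1, 4, 7]
  [7, 5, 9]

Each entry (A^⊗3)_ij equals the minimum over all length-3 walks i = v_0 → v_1 → … → v_3 = j of Σ_t A[v_t][v_{t+1}]. For example, for (i, j) = (0, 2) we minimise over 9 possible intermediate vertex sequences; the minimum is 6, attained along the walk 0 → 1 → 0 → 2.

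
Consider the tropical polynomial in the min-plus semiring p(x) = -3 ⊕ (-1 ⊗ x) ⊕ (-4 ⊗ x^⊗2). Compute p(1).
p(1) = -3

A tropical monomial a ⊗ x^⊗i evaluates to a + i · x. Evaluating each term at x = 1:
  Term 0 contributes -3 + 0 · 1 = -3
  Term 1 contributes -1 + 1 · 1 = 0
  Term 2 contributes -4 + 2 · 1 = -2
p(1) = ⊕ of these = min[-3, 0, -2] = -3.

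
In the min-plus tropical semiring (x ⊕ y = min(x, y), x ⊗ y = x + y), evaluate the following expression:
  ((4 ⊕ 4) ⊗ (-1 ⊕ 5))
((4 ⊕ 4) ⊗ (-1 ⊕ 5)) = 3

Expand innermost to outermost. Recall ⊕ takes the minimum of its arguments and ⊗ takes their sum. Working out the expression ((4 ⊕ 4) ⊗ (-1 ⊕ 5)) gives 3.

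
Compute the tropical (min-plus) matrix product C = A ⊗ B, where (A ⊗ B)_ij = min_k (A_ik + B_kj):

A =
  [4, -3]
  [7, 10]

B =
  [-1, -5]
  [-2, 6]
A ⊗ B =
  [-5, -1]
  [6, 2]

Apply the min-plus product entry-by-entry:
  C[0][0] = min over k of (A[0][0] + B[0][0] = 4 + -1 = 3, A[0][1] + B[1][0] = -3 + -2 = -5) = -5 (attained at k = 1)
  C[0][1] = min over k of (A[0][0] + B[0][1] = 4 + -5 = -1, A[0][1] + B[1][1] = -3 + 6 = 3) = -1 (attained at k = 0)
  C[1][0] = min over k of (A[1][0] + B[0][0] = 7 + -1 = 6, A[1][1] + B[1][0] = 10 + -2 = 8) = 6 (attained at k = 0)
  C[1][1] = min over k of (A[1][0] + B[0][1] = 7 + -5 = 2, A[1][1] + B[1][1] = 10 + 6 = 16) = 2 (attained at k = 0)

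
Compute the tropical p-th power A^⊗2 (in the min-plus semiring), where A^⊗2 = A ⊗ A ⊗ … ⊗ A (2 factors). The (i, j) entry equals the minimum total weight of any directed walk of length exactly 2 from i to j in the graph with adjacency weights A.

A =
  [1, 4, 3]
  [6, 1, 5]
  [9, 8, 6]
A^⊗2 =
  [2, 5, 4]
  [7, 2, 6]
  [10, 9, 12]

Each entry (A^⊗2)_ij equals the minimum over all length-2 walks i = v_0 → v_1 → … → v_2 = j of Σ_t A[v_t][v_{t+1}]. For example, for (i, j) = (0, 2) we minimise over 3 possible intermediate vertex sequences; the minimum is 4, attained along the walk 0 → 0 → 2.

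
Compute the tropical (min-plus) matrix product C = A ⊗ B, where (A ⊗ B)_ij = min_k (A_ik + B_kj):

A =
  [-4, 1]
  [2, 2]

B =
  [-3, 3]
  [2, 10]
A ⊗ B =
  [-7, -1]
  [-1, 5]

Apply the min-plus product entry-by-entry:
  C[0][0] = min over k of (A[0][0] + B[0][0] = -4 + -3 = -7, A[0][1] + B[1][0] = 1 + 2 = 3) = -7 (attained at k = 0)
  C[0][1] = min over k of (A[0][0] + B[0][1] = -4 + 3 = -1, A[0][1] + B[1][1] = 1 + 10 = 11) = -1 (attained at k = 0)
  C[1][0] = min over k of (A[1][0] + B[0][0] = 2 + -3 = -1, A[1][1] + B[1][0] = 2 + 2 = 4) = -1 (attained at k = 0)
  C[1][1] = min over k of (A[1][0] + B[0][1] = 2 + 3 = 5, A[1][1] + B[1][1] = 2 + 10 = 12) = 5 (attained at k = 0)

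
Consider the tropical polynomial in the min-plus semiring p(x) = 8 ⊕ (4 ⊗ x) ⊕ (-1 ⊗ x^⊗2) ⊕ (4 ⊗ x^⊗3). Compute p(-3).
p(-3) = -7

A tropical monomial a ⊗ x^⊗i evaluates to a + i · x. Evaluating each term at x = -3:
  Term 0 contributes 8 + 0 · -3 = 8
  Term 1 contributes 4 + 1 · -3 = 1
  Term 2 contributes -1 + 2 · -3 = -7
  Term 3 contributes 4 + 3 · -3 = -5
p(-3) = ⊕ of these = min[8, 1, -7, -5] = -7.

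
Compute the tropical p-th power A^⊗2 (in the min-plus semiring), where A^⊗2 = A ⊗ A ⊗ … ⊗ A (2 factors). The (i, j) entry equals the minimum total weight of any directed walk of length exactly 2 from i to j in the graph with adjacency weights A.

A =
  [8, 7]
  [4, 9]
A^⊗2 =
  [11, 15]
  [12, 11]

Each entry (A^⊗2)_ij equals the minimum over all length-2 walks i = v_0 → v_1 → … → v_2 = j of Σ_t A[v_t][v_{t+1}]. For example, for (i, j) = (0, 1) we minimise over 2 possible intermediate vertex sequences; the minimum is 15, attained along the walk 0 → 0 → 1.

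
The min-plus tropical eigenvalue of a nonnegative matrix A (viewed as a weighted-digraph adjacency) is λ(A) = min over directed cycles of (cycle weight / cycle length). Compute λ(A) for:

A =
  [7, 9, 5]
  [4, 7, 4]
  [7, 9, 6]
λ(A) = 6

Enumerate directed cycles and compute their means (weight / length). Sample:
  cycle 0 → 0: weight = 7, length = 1, mean = 7/1 ≈ 7.000
  cycle 1 → 1: weight = 7, length = 1, mean = 7/1 ≈ 7.000
  cycle 2 → 2: weight = 6, length = 1, mean = 6/1 ≈ 6.000
  cycle 0 → 1 → 0: weight = 13, length = 2, mean = 13/2 ≈ 6.500
  cycle 0 → 2 → 0: weight = 12, length = 2, mean = 12/2 ≈ 6.000
  cycle 1 → 0 → 1: weight = 13, length = 2, mean = 13/2 ≈ 6.500
Minimum mean = 6.000, attained e.g. along the cycle 2 → 2 with weight 6 and length 1. So λ(A) = 6/1 = 6.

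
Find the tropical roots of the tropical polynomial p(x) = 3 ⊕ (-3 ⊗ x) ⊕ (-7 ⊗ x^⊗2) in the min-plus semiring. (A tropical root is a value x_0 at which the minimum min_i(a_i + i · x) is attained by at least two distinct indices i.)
Roots: {4, 6}

Each tropical root is a break point of the lower envelope of the lines y = a_i + i · x (there are 3 lines, with slopes 0, 1, ..., 2). Only the lines that attain the minimum somewhere contribute to roots; other lines are dominated. Here the surviving (envelope) indices are i = 2, i = 1, i = 0.
Intersections between consecutive envelope lines give the roots: for adjacent envelope indices i < j the intersection is x = (a_i − a_j) / (j − i). Reading off the sorted break points: {4, 6}.
Verification: at each break x_0, at least two indices attain the minimum of min_i(a_i + i · x_0).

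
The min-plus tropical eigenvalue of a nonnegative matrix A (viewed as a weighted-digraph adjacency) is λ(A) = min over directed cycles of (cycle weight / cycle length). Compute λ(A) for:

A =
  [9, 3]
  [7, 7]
λ(A) = 5

Enumerate directed cycles and compute their means (weight / length). Sample:
  cycle 0 → 0: weight = 9, length = 1, mean = 9/1 ≈ 9.000
  cycle 1 → 1: weight = 7, length = 1, mean = 7/1 ≈ 7.000
  cycle 0 → 1 → 0: weight = 10, length = 2, mean = 10/2 ≈ 5.000
  cycle 1 → 0 → 1: weight = 10, length = 2, mean = 10/2 ≈ 5.000
Minimum mean = 5.000, attained e.g. along the cycle 0 → 1 → 0 with weight 10 and length 2. So λ(A) = 10/2 = 5.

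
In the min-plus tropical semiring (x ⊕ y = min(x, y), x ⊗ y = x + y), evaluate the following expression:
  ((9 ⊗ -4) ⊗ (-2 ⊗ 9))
((9 ⊗ -4) ⊗ (-2 ⊗ 9)) = 12

Expand innermost to outermost. Recall ⊕ takes the minimum of its arguments and ⊗ takes their sum. Working out the expression ((9 ⊗ -4) ⊗ (-2 ⊗ 9)) gives 12.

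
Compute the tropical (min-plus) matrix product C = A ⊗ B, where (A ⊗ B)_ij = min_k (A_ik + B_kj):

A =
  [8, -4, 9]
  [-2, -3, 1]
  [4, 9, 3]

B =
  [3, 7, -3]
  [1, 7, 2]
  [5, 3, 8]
A ⊗ B =
  [-3, 3, -2]
  [-2, 4, -5]
  [7, 6, 1]

Apply the min-plus product entry-by-entry:
  C[0][0] = min over k of (A[0][0] + B[0][0] = 8 + 3 = 11, A[0][1] + B[1][0] = -4 + 1 = -3, A[0][2] + B[2][0] = 9 + 5 = 14) = -3 (attained at k = 1)
  C[0][1] = min over k of (A[0][0] + B[0][1] = 8 + 7 = 15, A[0][1] + B[1][1] = -4 + 7 = 3, A[0][2] + B[2][1] = 9 + 3 = 12) = 3 (attained at k = 1)
  C[0][2] = min over k of (A[0][0] + B[0][2] = 8 + -3 = 5, A[0][1] + B[1][2] = -4 + 2 = -2, A[0][2] + B[2][2] = 9 + 8 = 17) = -2 (attained at k = 1)
  C[1][0] = min over k of (A[1][0] + B[0][0] = -2 + 3 = 1, A[1][1] + B[1][0] = -3 + 1 = -2, A[1][2] + B[2][0] = 1 + 5 = 6) = -2 (attained at k = 1)
  C[1][1] = min over k of (A[1][0] + B[0][1] = -2 + 7 = 5, A[1][1] + B[1][1] = -3 + 7 = 4, A[1][2] + B[2][1] = 1 + 3 = 4) = 4 (attained at k = 1)
  C[1][2] = min over k of (A[1][0] + B[0][2] = -2 + -3 = -5, A[1][1] + B[1][2] = -3 + 2 = -1, A[1][2] + B[2][2] = 1 + 8 = 9) = -5 (attained at k = 0)
  C[2][0] = min over k of (A[2][0] + B[0][0] = 4 + 3 = 7, A[2][1] + B[1][0] = 9 + 1 = 10, A[2][2] + B[2][0] = 3 + 5 = 8) = 7 (attained at k = 0)
  C[2][1] = min over k of (A[2][0] + B[0][1] = 4 + 7 = 11, A[2][1] + B[1][1] = 9 + 7 = 16, A[2][2] + B[2][1] = 3 + 3 = 6) = 6 (attained at k = 2)
  C[2][2] = min over k of (A[2][0] + B[0][2] = 4 + -3 = 1, A[2][1] + B[1][2] = 9 + 2 = 11, A[2][2] + B[2][2] = 3 + 8 = 11) = 1 (attained at k = 0)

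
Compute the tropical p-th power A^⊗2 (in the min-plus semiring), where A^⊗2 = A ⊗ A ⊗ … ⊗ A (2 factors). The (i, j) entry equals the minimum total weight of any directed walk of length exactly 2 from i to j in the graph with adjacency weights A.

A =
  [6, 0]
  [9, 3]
A^⊗2 =
  [9, 3]
  [12, 6]

Each entry (A^⊗2)_ij equals the minimum over all length-2 walks i = v_0 → v_1 → … → v_2 = j of Σ_t A[v_t][v_{t+1}]. For example, for (i, j) = (0, 1) we minimise over 2 possible intermediate vertex sequences; the minimum is 3, attained along the walk 0 → 1 → 1.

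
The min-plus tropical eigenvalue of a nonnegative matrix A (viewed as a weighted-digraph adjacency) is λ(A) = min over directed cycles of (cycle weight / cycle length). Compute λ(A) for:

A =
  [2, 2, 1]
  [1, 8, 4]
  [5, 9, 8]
λ(A) = 3/2

Enumerate directed cycles and compute their means (weight / length). Sample:
  cycle 0 → 0: weight = 2, length = 1, mean = 2/1 ≈ 2.000
  cycle 1 → 1: weight = 8, length = 1, mean = 8/1 ≈ 8.000
  cycle 2 → 2: weight = 8, length = 1, mean = 8/1 ≈ 8.000
  cycle 0 → 1 → 0: weight = 3, length = 2, mean = 3/2 ≈ 1.500
  cycle 0 → 2 → 0: weight = 6, length = 2, mean = 6/2 ≈ 3.000
  cycle 1 → 0 → 1: weight = 3, length = 2, mean = 3/2 ≈ 1.500
Minimum mean = 1.500, attained e.g. along the cycle 0 → 1 → 0 with weight 3 and length 2. So λ(A) = 3/2 = 3/2.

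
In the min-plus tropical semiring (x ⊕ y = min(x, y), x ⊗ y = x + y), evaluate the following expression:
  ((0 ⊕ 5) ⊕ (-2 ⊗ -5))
((0 ⊕ 5) ⊕ (-2 ⊗ -5)) = -7

Expand innermost to outermost. Recall ⊕ takes the minimum of its arguments and ⊗ takes their sum. Working out the expression ((0 ⊕ 5) ⊕ (-2 ⊗ -5)) gives -7.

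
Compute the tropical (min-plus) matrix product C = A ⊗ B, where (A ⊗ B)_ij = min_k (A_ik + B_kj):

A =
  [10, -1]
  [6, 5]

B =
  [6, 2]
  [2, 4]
A ⊗ B =
  [1, 3]
  [7, 8]

Apply the min-plus product entry-by-entry:
  C[0][0] = min over k of (A[0][0] + B[0][0] = 10 + 6 = 16, A[0][1] + B[1][0] = -1 + 2 = 1) = 1 (attained at k = 1)
  C[0][1] = min over k of (A[0][0] + B[0][1] = 10 + 2 = 12, A[0][1] + B[1][1] = -1 + 4 = 3) = 3 (attained at k = 1)
  C[1][0] = min over k of (A[1][0] + B[0][0] = 6 + 6 = 12, A[1][1] + B[1][0] = 5 + 2 = 7) = 7 (attained at k = 1)
  C[1][1] = min over k of (A[1][0] + B[0][1] = 6 + 2 = 8, A[1][1] + B[1][1] = 5 + 4 = 9) = 8 (attained at k = 0)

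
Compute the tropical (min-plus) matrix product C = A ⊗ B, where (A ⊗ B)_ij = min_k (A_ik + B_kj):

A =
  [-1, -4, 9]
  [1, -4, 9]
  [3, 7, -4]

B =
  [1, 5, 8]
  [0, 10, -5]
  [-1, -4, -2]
A ⊗ B =
  [-4, 4, -9]
  [-4, 5, -9]
  [-5, -8, -6]

Apply the min-plus product entry-by-entry:
  C[0][0] = min over k of (A[0][0] + B[0][0] = -1 + 1 = 0, A[0][1] + B[1][0] = -4 + 0 = -4, A[0][2] + B[2][0] = 9 + -1 = 8) = -4 (attained at k = 1)
  C[0][1] = min over k of (A[0][0] + B[0][1] = -1 + 5 = 4, A[0][1] + B[1][1] = -4 + 10 = 6, A[0][2] + B[2][1] = 9 + -4 = 5) = 4 (attained at k = 0)
  C[0][2] = min over k of (A[0][0] + B[0][2] = -1 + 8 = 7, A[0][1] + B[1][2] = -4 + -5 = -9, A[0][2] + B[2][2] = 9 + -2 = 7) = -9 (attained at k = 1)
  C[1][0] = min over k of (A[1][0] + B[0][0] = 1 + 1 = 2, A[1][1] + B[1][0] = -4 + 0 = -4, A[1][2] + B[2][0] = 9 + -1 = 8) = -4 (attained at k = 1)
  C[1][1] = min over k of (A[1][0] + B[0][1] = 1 + 5 = 6, A[1][1] + B[1][1] = -4 + 10 = 6, A[1][2] + B[2][1] = 9 + -4 = 5) = 5 (attained at k = 2)
  C[1][2] = min over k of (A[1][0] + B[0][2] = 1 + 8 = 9, A[1][1] + B[1][2] = -4 + -5 = -9, A[1][2] + B[2][2] = 9 + -2 = 7) = -9 (attained at k = 1)
  C[2][0] = min over k of (A[2][0] + B[0][0] = 3 + 1 = 4, A[2][1] + B[1][0] = 7 + 0 = 7, A[2][2] + B[2][0] = -4 + -1 = -5) = -5 (attained at k = 2)
  C[2][1] = min over k of (A[2][0] + B[0][1] = 3 + 5 = 8, A[2][1] + B[1][1] = 7 + 10 = 17, A[2][2] + B[2][1] = -4 + -4 = -8) = -8 (attained at k = 2)
  C[2][2] = min over k of (A[2][0] + B[0][2] = 3 + 8 = 11, A[2][1] + B[1][2] = 7 + -5 = 2, A[2][2] + B[2][2] = -4 + -2 = -6) = -6 (attained at k = 2)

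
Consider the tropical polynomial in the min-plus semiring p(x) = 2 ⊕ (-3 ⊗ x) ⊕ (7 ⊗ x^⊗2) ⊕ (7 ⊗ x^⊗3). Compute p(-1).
p(-1) = -4

A tropical monomial a ⊗ x^⊗i evaluates to a + i · x. Evaluating each term at x = -1:
  Term 0 contributes 2 + 0 · -1 = 2
  Term 1 contributes -3 + 1 · -1 = -4
  Term 2 contributes 7 + 2 · -1 = 5
  Term 3 contributes 7 + 3 · -1 = 4
p(-1) = ⊕ of these = min[2, -4, 5, 4] = -4.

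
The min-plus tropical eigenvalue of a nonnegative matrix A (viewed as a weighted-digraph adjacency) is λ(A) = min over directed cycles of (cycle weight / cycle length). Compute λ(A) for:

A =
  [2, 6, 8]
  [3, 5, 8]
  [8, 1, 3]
λ(A) = 2

Enumerate directed cycles and compute their means (weight / length). Sample:
  cycle 0 → 0: weight = 2, length = 1, mean = 2/1 ≈ 2.000
  cycle 1 → 1: weight = 5, length = 1, mean = 5/1 ≈ 5.000
  cycle 2 → 2: weight = 3, length = 1, mean = 3/1 ≈ 3.000
  cycle 0 → 1 → 0: weight = 9, length = 2, mean = 9/2 ≈ 4.500
  cycle 0 → 2 → 0: weight = 16, length = 2, mean = 16/2 ≈ 8.000
  cycle 1 → 0 → 1: weight = 9, length = 2, mean = 9/2 ≈ 4.500
Minimum mean = 2.000, attained e.g. along the cycle 0 → 0 with weight 2 and length 1. So λ(A) = 2/1 = 2.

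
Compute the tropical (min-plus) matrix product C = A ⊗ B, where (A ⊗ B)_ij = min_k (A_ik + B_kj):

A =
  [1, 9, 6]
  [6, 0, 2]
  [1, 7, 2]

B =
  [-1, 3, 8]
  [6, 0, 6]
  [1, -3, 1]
A ⊗ B =
  [0, 3, 7]
  [3, -1, 3]
  [0, -1, 3]

Apply the min-plus product entry-by-entry:
  C[0][0] = min over k of (A[0][0] + B[0][0] = 1 + -1 = 0, A[0][1] + B[1][0] = 9 + 6 = 15, A[0][2] + B[2][0] = 6 + 1 = 7) = 0 (attained at k = 0)
  C[0][1] = min over k of (A[0][0] + B[0][1] = 1 + 3 = 4, A[0][1] + B[1][1] = 9 + 0 = 9, A[0][2] + B[2][1] = 6 + -3 = 3) = 3 (attained at k = 2)
  C[0][2] = min over k of (A[0][0] + B[0][2] = 1 + 8 = 9, A[0][1] + B[1][2] = 9 + 6 = 15, A[0][2] + B[2][2] = 6 + 1 = 7) = 7 (attained at k = 2)
  C[1][0] = min over k of (A[1][0] + B[0][0] = 6 + -1 = 5, A[1][1] + B[1][0] = 0 + 6 = 6, A[1][2] + B[2][0] = 2 + 1 = 3) = 3 (attained at k = 2)
  C[1][1] = min over k of (A[1][0] + B[0][1] = 6 + 3 = 9, A[1][1] + B[1][1] = 0 + 0 = 0, A[1][2] + B[2][1] = 2 + -3 = -1) = -1 (attained at k = 2)
  C[1][2] = min over k of (A[1][0] + B[0][2] = 6 + 8 = 14, A[1][1] + B[1][2] = 0 + 6 = 6, A[1][2] + B[2][2] = 2 + 1 = 3) = 3 (attained at k = 2)
  C[2][0] = min over k of (A[2][0] + B[0][0] = 1 + -1 = 0, A[2][1] + B[1][0] = 7 + 6 = 13, A[2][2] + B[2][0] = 2 + 1 = 3) = 0 (attained at k = 0)
  C[2][1] = min over k of (A[2][0] + B[0][1] = 1 + 3 = 4, A[2][1] + B[1][1] = 7 + 0 = 7, A[2][2] + B[2][1] = 2 + -3 = -1) = -1 (attained at k = 2)
  C[2][2] = min over k of (A[2][0] + B[0][2] = 1 + 8 = 9, A[2][1] + B[1][2] = 7 + 6 = 13, A[2][2] + B[2][2] = 2 + 1 = 3) = 3 (attained at k = 2)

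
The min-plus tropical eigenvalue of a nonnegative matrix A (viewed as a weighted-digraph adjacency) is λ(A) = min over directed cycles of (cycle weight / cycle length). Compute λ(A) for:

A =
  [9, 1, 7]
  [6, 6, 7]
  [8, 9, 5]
λ(A) = 7/2

Enumerate directed cycles and compute their means (weight / length). Sample:
  cycle 0 → 0: weight = 9, length = 1, mean = 9/1 ≈ 9.000
  cycle 1 → 1: weight = 6, length = 1, mean = 6/1 ≈ 6.000
  cycle 2 → 2: weight = 5, length = 1, mean = 5/1 ≈ 5.000
  cycle 0 → 1 → 0: weight = 7, length = 2, mean = 7/2 ≈ 3.500
  cycle 0 → 2 → 0: weight = 15, length = 2, mean = 15/2 ≈ 7.500
  cycle 1 → 0 → 1: weight = 7, length = 2, mean = 7/2 ≈ 3.500
Minimum mean = 3.500, attained e.g. along the cycle 0 → 1 → 0 with weight 7 and length 2. So λ(A) = 7/2 = 7/2.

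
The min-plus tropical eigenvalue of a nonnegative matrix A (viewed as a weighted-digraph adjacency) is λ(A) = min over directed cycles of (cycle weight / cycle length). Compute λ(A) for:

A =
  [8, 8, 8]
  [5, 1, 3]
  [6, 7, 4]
λ(A) = 1

Enumerate directed cycles and compute their means (weight / length). Sample:
  cycle 0 → 0: weight = 8, length = 1, mean = 8/1 ≈ 8.000
  cycle 1 → 1: weight = 1, length = 1, mean = 1/1 ≈ 1.000
  cycle 2 → 2: weight = 4, length = 1, mean = 4/1 ≈ 4.000
  cycle 0 → 1 → 0: weight = 13, length = 2, mean = 13/2 ≈ 6.500
  cycle 0 → 2 → 0: weight = 14, length = 2, mean = 14/2 ≈ 7.000
  cycle 1 → 0 → 1: weight = 13, length = 2, mean = 13/2 ≈ 6.500
Minimum mean = 1.000, attained e.g. along the cycle 1 → 1 with weight 1 and length 1. So λ(A) = 1/1 = 1.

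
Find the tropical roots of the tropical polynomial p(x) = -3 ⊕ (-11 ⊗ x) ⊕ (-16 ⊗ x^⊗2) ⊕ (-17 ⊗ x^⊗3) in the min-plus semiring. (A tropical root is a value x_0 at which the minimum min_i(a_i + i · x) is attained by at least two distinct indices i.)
Roots: {1, 5, 8}

Each tropical root is a break point of the lower envelope of the lines y = a_i + i · x (there are 4 lines, with slopes 0, 1, ..., 3). Only the lines that attain the minimum somewhere contribute to roots; other lines are dominated. Here the surviving (envelope) indices are i = 3, i = 2, i = 1, i = 0.
Intersections between consecutive envelope lines give the roots: for adjacent envelope indices i < j the intersection is x = (a_i − a_j) / (j − i). Reading off the sorted break points: {1, 5, 8}.
Verification: at each break x_0, at least two indices attain the minimum of min_i(a_i + i · x_0).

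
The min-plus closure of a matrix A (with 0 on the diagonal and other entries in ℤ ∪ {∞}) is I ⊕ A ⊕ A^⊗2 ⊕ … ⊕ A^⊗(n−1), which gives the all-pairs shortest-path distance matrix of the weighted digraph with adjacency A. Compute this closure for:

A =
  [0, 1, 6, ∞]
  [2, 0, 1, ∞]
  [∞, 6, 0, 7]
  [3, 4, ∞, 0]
Closure =
  [0, 1, 2, 9]
  [2, 0, 1, 8]
  [8, 6, 0, 7]
  [3, 4, 5, 0]

This is the Floyd-Warshall all-pairs shortest-path computation. For each intermediate vertex k = 0, 1, …, 3, update dist[i][j] ← min(dist[i][j], dist[i][k] + dist[k][j]). The final matrix gives, for each (i, j), the minimum total weight of any directed path from i to j (possibly empty when i = j).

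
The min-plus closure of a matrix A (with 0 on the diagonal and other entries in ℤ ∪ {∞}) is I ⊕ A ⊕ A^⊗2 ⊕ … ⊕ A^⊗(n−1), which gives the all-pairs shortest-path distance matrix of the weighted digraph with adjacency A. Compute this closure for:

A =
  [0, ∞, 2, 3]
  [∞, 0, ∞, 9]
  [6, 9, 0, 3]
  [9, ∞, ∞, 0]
Closure =
  [0, 11, 2, 3]
  [18, 0, 20, 9]
  [6, 9, 0, 3]
  [9, 20, 11, 0]

This is the Floyd-Warshall all-pairs shortest-path computation. For each intermediate vertex k = 0, 1, …, 3, update dist[i][j] ← min(dist[i][j], dist[i][k] + dist[k][j]). The final matrix gives, for each (i, j), the minimum total weight of any directed path from i to j (possibly empty when i = j).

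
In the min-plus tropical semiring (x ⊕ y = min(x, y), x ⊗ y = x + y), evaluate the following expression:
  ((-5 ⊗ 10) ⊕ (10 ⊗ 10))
((-5 ⊗ 10) ⊕ (10 ⊗ 10)) = 5

Expand innermost to outermost. Recall ⊕ takes the minimum of its arguments and ⊗ takes their sum. Working out the expression ((-5 ⊗ 10) ⊕ (10 ⊗ 10)) gives 5.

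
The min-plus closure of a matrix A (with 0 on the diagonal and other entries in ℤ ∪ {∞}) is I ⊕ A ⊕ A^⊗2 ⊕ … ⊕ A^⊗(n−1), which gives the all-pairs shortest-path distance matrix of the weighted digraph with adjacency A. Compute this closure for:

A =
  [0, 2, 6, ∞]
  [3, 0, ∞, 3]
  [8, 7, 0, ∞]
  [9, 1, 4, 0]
Closure =
  [0, 2, 6, 5]
  [3, 0, 7, 3]
  [8, 7, 0, 10]
  [4, 1, 4, 0]

This is the Floyd-Warshall all-pairs shortest-path computation. For each intermediate vertex k = 0, 1, …, 3, update dist[i][j] ← min(dist[i][j], dist[i][k] + dist[k][j]). The final matrix gives, for each (i, j), the minimum total weight of any directed path from i to j (possibly empty when i = j).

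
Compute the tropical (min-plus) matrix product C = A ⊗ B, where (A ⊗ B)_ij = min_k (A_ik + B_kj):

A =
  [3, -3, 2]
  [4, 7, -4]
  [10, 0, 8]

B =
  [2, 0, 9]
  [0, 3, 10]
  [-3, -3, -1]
A ⊗ B =
  [-3, -1, 1]
  [-7, -7, -5]
  [0, 3, 7]

Apply the min-plus product entry-by-entry:
  C[0][0] = min over k of (A[0][0] + B[0][0] = 3 + 2 = 5, A[0][1] + B[1][0] = -3 + 0 = -3, A[0][2] + B[2][0] = 2 + -3 = -1) = -3 (attained at k = 1)
  C[0][1] = min over k of (A[0][0] + B[0][1] = 3 + 0 = 3, A[0][1] + B[1][1] = -3 + 3 = 0, A[0][2] + B[2][1] = 2 + -3 = -1) = -1 (attained at k = 2)
  C[0][2] = min over k of (A[0][0] + B[0][2] = 3 + 9 = 12, A[0][1] + B[1][2] = -3 + 10 = 7, A[0][2] + B[2][2] = 2 + -1 = 1) = 1 (attained at k = 2)
  C[1][0] = min over k of (A[1][0] + B[0][0] = 4 + 2 = 6, A[1][1] + B[1][0] = 7 + 0 = 7, A[1][2] + B[2][0] = -4 + -3 = -7) = -7 (attained at k = 2)
  C[1][1] = min over k of (A[1][0] + B[0][1] = 4 + 0 = 4, A[1][1] + B[1][1] = 7 + 3 = 10, A[1][2] + B[2][1] = -4 + -3 = -7) = -7 (attained at k = 2)
  C[1][2] = min over k of (A[1][0] + B[0][2] = 4 + 9 = 13, A[1][1] + B[1][2] = 7 + 10 = 17, A[1][2] + B[2][2] = -4 + -1 = -5) = -5 (attained at k = 2)
  C[2][0] = min over k of (A[2][0] + B[0][0] = 10 + 2 = 12, A[2][1] + B[1][0] = 0 + 0 = 0, A[2][2] + B[2][0] = 8 + -3 = 5) = 0 (attained at k = 1)
  C[2][1] = min over k of (A[2][0] + B[0][1] = 10 + 0 = 10, A[2][1] + B[1][1] = 0 + 3 = 3, A[2][2] + B[2][1] = 8 + -3 = 5) = 3 (attained at k = 1)
  C[2][2] = min over k of (A[2][0] + B[0][2] = 10 + 9 = 19, A[2][1] + B[1][2] = 0 + 10 = 10, A[2][2] + B[2][2] = 8 + -1 = 7) = 7 (attained at k = 2)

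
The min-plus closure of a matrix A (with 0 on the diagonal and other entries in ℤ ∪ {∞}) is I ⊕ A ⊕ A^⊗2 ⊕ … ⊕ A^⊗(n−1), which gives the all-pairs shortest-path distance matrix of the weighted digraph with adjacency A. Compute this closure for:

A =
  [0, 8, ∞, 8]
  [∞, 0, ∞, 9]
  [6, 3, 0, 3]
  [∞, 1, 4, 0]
Closure =
  [0, 8, 12, 8]
  [19, 0, 13, 9]
  [6, 3, 0, 3]
  [10, 1, 4, 0]

This is the Floyd-Warshall all-pairs shortest-path computation. For each intermediate vertex k = 0, 1, …, 3, update dist[i][j] ← min(dist[i][j], dist[i][k] + dist[k][j]). The final matrix gives, for each (i, j), the minimum total weight of any directed path from i to j (possibly empty when i = j).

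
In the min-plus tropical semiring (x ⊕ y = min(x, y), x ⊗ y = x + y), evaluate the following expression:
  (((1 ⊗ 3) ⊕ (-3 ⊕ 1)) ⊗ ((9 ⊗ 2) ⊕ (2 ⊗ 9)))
(((1 ⊗ 3) ⊕ (-3 ⊕ 1)) ⊗ ((9 ⊗ 2) ⊕ (2 ⊗ 9))) = 8

Expand innermost to outermost. Recall ⊕ takes the minimum of its arguments and ⊗ takes their sum. Working out the expression (((1 ⊗ 3) ⊕ (-3 ⊕ 1)) ⊗ ((9 ⊗ 2) ⊕ (2 ⊗ 9))) gives 8.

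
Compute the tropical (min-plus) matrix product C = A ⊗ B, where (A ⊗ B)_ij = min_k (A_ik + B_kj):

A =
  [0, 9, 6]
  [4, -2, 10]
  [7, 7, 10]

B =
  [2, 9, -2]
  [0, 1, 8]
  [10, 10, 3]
A ⊗ B =
  [2, 9, -2]
  [-2, -1, 2]
  [7, 8, 5]

Apply the min-plus product entry-by-entry:
  C[0][0] = min over k of (A[0][0] + B[0][0] = 0 + 2 = 2, A[0][1] + B[1][0] = 9 + 0 = 9, A[0][2] + B[2][0] = 6 + 10 = 16) = 2 (attained at k = 0)
  C[0][1] = min over k of (A[0][0] + B[0][1] = 0 + 9 = 9, A[0][1] + B[1][1] = 9 + 1 = 10, A[0][2] + B[2][1] = 6 + 10 = 16) = 9 (attained at k = 0)
  C[0][2] = min over k of (A[0][0] + B[0][2] = 0 + -2 = -2, A[0][1] + B[1][2] = 9 + 8 = 17, A[0][2] + B[2][2] = 6 + 3 = 9) = -2 (attained at k = 0)
  C[1][0] = min over k of (A[1][0] + B[0][0] = 4 + 2 = 6, A[1][1] + B[1][0] = -2 + 0 = -2, A[1][2] + B[2][0] = 10 + 10 = 20) = -2 (attained at k = 1)
  C[1][1] = min over k of (A[1][0] + B[0][1] = 4 + 9 = 13, A[1][1] + B[1][1] = -2 + 1 = -1, A[1][2] + B[2][1] = 10 + 10 = 20) = -1 (attained at k = 1)
  C[1][2] = min over k of (A[1][0] + B[0][2] = 4 + -2 = 2, A[1][1] + B[1][2] = -2 + 8 = 6, A[1][2] + B[2][2] = 10 + 3 = 13) = 2 (attained at k = 0)
  C[2][0] = min over k of (A[2][0] + B[0][0] = 7 + 2 = 9, A[2][1] + B[1][0] = 7 + 0 = 7, A[2][2] + B[2][0] = 10 + 10 = 20) = 7 (attained at k = 1)
  C[2][1] = min over k of (A[2][0] + B[0][1] = 7 + 9 = 16, A[2][1] + B[1][1] = 7 + 1 = 8, A[2][2] + B[2][1] = 10 + 10 = 20) = 8 (attained at k = 1)
  C[2][2] = min over k of (A[2][0] + B[0][2] = 7 + -2 = 5, A[2][1] + B[1][2] = 7 + 8 = 15, A[2][2] + B[2][2] = 10 + 3 = 13) = 5 (attained at k = 0)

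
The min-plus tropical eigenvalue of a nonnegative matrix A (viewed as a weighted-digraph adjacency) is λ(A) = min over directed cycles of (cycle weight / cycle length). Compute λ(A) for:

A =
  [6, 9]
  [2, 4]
λ(A) = 4

Enumerate directed cycles and compute their means (weight / length). Sample:
  cycle 0 → 0: weight = 6, length = 1, mean = 6/1 ≈ 6.000
  cycle 1 → 1: weight = 4, length = 1, mean = 4/1 ≈ 4.000
  cycle 0 → 1 → 0: weight = 11, length = 2, mean = 11/2 ≈ 5.500
  cycle 1 → 0 → 1: weight = 11, length = 2, mean = 11/2 ≈ 5.500
Minimum mean = 4.000, attained e.g. along the cycle 1 → 1 with weight 4 and length 1. So λ(A) = 4/1 = 4.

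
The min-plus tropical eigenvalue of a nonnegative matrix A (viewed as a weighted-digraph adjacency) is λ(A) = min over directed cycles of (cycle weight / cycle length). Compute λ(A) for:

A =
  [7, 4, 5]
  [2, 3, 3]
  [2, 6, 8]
λ(A) = 3

Enumerate directed cycles and compute their means (weight / length). Sample:
  cycle 0 → 0: weight = 7, length = 1, mean = 7/1 ≈ 7.000
  cycle 1 → 1: weight = 3, length = 1, mean = 3/1 ≈ 3.000
  cycle 2 → 2: weight = 8, length = 1, mean = 8/1 ≈ 8.000
  cycle 0 → 1 → 0: weight = 6, length = 2, mean = 6/2 ≈ 3.000
  cycle 0 → 2 → 0: weight = 7, length = 2, mean = 7/2 ≈ 3.500
  cycle 1 → 0 → 1: weight = 6, length = 2, mean = 6/2 ≈ 3.000
Minimum mean = 3.000, attained e.g. along the cycle 1 → 1 with weight 3 and length 1. So λ(A) = 3/1 = 3.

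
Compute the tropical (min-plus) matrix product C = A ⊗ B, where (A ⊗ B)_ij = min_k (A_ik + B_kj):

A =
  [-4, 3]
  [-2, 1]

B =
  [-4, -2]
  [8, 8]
A ⊗ B =
  [-8, -6]
  [-6, -4]

Apply the min-plus product entry-by-entry:
  C[0][0] = min over k of (A[0][0] + B[0][0] = -4 + -4 = -8, A[0][1] + B[1][0] = 3 + 8 = 11) = -8 (attained at k = 0)
  C[0][1] = min over k of (A[0][0] + B[0][1] = -4 + -2 = -6, A[0][1] + B[1][1] = 3 + 8 = 11) = -6 (attained at k = 0)
  C[1][0] = min over k of (A[1][0] + B[0][0] = -2 + -4 = -6, A[1][1] + B[1][0] = 1 + 8 = 9) = -6 (attained at k = 0)
  C[1][1] = min over k of (A[1][0] + B[0][1] = -2 + -2 = -4, A[1][1] + B[1][1] = 1 + 8 = 9) = -4 (attained at k = 0)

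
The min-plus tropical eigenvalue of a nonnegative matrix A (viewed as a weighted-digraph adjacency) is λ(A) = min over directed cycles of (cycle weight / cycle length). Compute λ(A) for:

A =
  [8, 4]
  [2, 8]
λ(A) = 3

Enumerate directed cycles and compute their means (weight / length). Sample:
  cycle 0 → 0: weight = 8, length = 1, mean = 8/1 ≈ 8.000
  cycle 1 → 1: weight = 8, length = 1, mean = 8/1 ≈ 8.000
  cycle 0 → 1 → 0: weight = 6, length = 2, mean = 6/2 ≈ 3.000
  cycle 1 → 0 → 1: weight = 6, length = 2, mean = 6/2 ≈ 3.000
Minimum mean = 3.000, attained e.g. along the cycle 0 → 1 → 0 with weight 6 and length 2. So λ(A) = 6/2 = 3.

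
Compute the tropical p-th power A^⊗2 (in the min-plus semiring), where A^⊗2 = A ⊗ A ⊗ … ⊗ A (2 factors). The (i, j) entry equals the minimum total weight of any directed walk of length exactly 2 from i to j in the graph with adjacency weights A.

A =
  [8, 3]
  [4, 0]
A^⊗2 =
  [7, 3]
  [4, 0]

Each entry (A^⊗2)_ij equals the minimum over all length-2 walks i = v_0 → v_1 → … → v_2 = j of Σ_t A[v_t][v_{t+1}]. For example, for (i, j) = (0, 1) we minimise over 2 possible intermediate vertex sequences; the minimum is 3, attained along the walk 0 → 1 → 1.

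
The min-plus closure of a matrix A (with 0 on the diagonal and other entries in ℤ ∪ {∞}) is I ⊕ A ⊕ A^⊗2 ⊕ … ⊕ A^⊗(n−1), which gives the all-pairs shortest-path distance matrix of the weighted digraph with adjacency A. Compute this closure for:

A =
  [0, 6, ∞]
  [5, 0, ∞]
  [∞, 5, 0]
Closure =
  [0, 6, ∞]
  [5, 0, ∞]
  [10, 5, 0]

This is the Floyd-Warshall all-pairs shortest-path computation. For each intermediate vertex k = 0, 1, …, 2, update dist[i][j] ← min(dist[i][j], dist[i][k] + dist[k][j]). The final matrix gives, for each (i, j), the minimum total weight of any directed path from i to j (possibly empty when i = j).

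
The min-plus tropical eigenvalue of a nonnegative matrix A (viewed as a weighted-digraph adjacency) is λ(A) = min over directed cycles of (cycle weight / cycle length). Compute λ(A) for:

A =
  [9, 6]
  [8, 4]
λ(A) = 4

Enumerate directed cycles and compute their means (weight / length). Sample:
  cycle 0 → 0: weight = 9, length = 1, mean = 9/1 ≈ 9.000
  cycle 1 → 1: weight = 4, length = 1, mean = 4/1 ≈ 4.000
  cycle 0 → 1 → 0: weight = 14, length = 2, mean = 14/2 ≈ 7.000
  cycle 1 → 0 → 1: weight = 14, length = 2, mean = 14/2 ≈ 7.000
Minimum mean = 4.000, attained e.g. along the cycle 1 → 1 with weight 4 and length 1. So λ(A) = 4/1 = 4.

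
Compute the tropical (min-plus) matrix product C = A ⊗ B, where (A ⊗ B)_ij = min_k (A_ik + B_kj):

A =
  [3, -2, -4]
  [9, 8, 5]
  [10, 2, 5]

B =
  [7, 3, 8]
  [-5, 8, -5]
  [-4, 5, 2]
A ⊗ B =
  [-8, 1, -7]
  [1, 10, 3]
  [-3, 10, -3]

Apply the min-plus product entry-by-entry:
  C[0][0] = min over k of (A[0][0] + B[0][0] = 3 + 7 = 10, A[0][1] + B[1][0] = -2 + -5 = -7, A[0][2] + B[2][0] = -4 + -4 = -8) = -8 (attained at k = 2)
  C[0][1] = min over k of (A[0][0] + B[0][1] = 3 + 3 = 6, A[0][1] + B[1][1] = -2 + 8 = 6, A[0][2] + B[2][1] = -4 + 5 = 1) = 1 (attained at k = 2)
  C[0][2] = min over k of (A[0][0] + B[0][2] = 3 + 8 = 11, A[0][1] + B[1][2] = -2 + -5 = -7, A[0][2] + B[2][2] = -4 + 2 = -2) = -7 (attained at k = 1)
  C[1][0] = min over k of (A[1][0] + B[0][0] = 9 + 7 = 16, A[1][1] + B[1][0] = 8 + -5 = 3, A[1][2] + B[2][0] = 5 + -4 = 1) = 1 (attained at k = 2)
  C[1][1] = min over k of (A[1][0] + B[0][1] = 9 + 3 = 12, A[1][1] + B[1][1] = 8 + 8 = 16, A[1][2] + B[2][1] = 5 + 5 = 10) = 10 (attained at k = 2)
  C[1][2] = min over k of (A[1][0] + B[0][2] = 9 + 8 = 17, A[1][1] + B[1][2] = 8 + -5 = 3, A[1][2] + B[2][2] = 5 + 2 = 7) = 3 (attained at k = 1)
  C[2][0] = min over k of (A[2][0] + B[0][0] = 10 + 7 = 17, A[2][1] + B[1][0] = 2 + -5 = -3, A[2][2] + B[2][0] = 5 + -4 = 1) = -3 (attained at k = 1)
  C[2][1] = min over k of (A[2][0] + B[0][1] = 10 + 3 = 13, A[2][1] + B[1][1] = 2 + 8 = 10, A[2][2] + B[2][1] = 5 + 5 = 10) = 10 (attained at k = 1)
  C[2][2] = min over k of (A[2][0] + B[0][2] = 10 + 8 = 18, A[2][1] + B[1][2] = 2 + -5 = -3, A[2][2] + B[2][2] = 5 + 2 = 7) = -3 (attained at k = 1)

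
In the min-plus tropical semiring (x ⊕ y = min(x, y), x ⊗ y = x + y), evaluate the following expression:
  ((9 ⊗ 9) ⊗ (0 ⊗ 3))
((9 ⊗ 9) ⊗ (0 ⊗ 3)) = 21

Expand innermost to outermost. Recall ⊕ takes the minimum of its arguments and ⊗ takes their sum. Working out the expression ((9 ⊗ 9) ⊗ (0 ⊗ 3)) gives 21.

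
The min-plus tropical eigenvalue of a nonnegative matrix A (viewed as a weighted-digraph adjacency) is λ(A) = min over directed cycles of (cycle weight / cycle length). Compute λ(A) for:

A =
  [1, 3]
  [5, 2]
λ(A) = 1

Enumerate directed cycles and compute their means (weight / length). Sample:
  cycle 0 → 0: weight = 1, length = 1, mean = 1/1 ≈ 1.000
  cycle 1 → 1: weight = 2, length = 1, mean = 2/1 ≈ 2.000
  cycle 0 → 1 → 0: weight = 8, length = 2, mean = 8/2 ≈ 4.000
  cycle 1 → 0 → 1: weight = 8, length = 2, mean = 8/2 ≈ 4.000
Minimum mean = 1.000, attained e.g. along the cycle 0 → 0 with weight 1 and length 1. So λ(A) = 1/1 = 1.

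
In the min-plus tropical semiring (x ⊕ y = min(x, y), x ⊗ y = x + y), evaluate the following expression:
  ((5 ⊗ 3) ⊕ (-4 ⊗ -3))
((5 ⊗ 3) ⊕ (-4 ⊗ -3)) = -7

Expand innermost to outermost. Recall ⊕ takes the minimum of its arguments and ⊗ takes their sum. Working out the expression ((5 ⊗ 3) ⊕ (-4 ⊗ -3)) gives -7.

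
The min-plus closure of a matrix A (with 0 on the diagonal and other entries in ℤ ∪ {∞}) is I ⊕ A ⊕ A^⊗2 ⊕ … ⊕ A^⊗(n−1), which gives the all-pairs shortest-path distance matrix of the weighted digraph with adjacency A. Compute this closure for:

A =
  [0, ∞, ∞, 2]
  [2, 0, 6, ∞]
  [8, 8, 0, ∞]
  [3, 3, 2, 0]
Closure =
  [0, 5, 4, 2]
  [2, 0, 6, 4]
  [8, 8, 0, 10]
  [3, 3, 2, 0]

This is the Floyd-Warshall all-pairs shortest-path computation. For each intermediate vertex k = 0, 1, …, 3, update dist[i][j] ← min(dist[i][j], dist[i][k] + dist[k][j]). The final matrix gives, for each (i, j), the minimum total weight of any directed path from i to j (possibly empty when i = j).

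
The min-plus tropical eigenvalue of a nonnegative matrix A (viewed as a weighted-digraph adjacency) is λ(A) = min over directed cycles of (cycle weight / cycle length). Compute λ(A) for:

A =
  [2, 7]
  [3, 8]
λ(A) = 2

Enumerate directed cycles and compute their means (weight / length). Sample:
  cycle 0 → 0: weight = 2, length = 1, mean = 2/1 ≈ 2.000
  cycle 1 → 1: weight = 8, length = 1, mean = 8/1 ≈ 8.000
  cycle 0 → 1 → 0: weight = 10, length = 2, mean = 10/2 ≈ 5.000
  cycle 1 → 0 → 1: weight = 10, length = 2, mean = 10/2 ≈ 5.000
Minimum mean = 2.000, attained e.g. along the cycle 0 → 0 with weight 2 and length 1. So λ(A) = 2/1 = 2.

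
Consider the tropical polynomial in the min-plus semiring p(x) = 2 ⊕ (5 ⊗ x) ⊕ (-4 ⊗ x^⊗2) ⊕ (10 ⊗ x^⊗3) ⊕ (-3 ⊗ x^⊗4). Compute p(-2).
p(-2) = -11

A tropical monomial a ⊗ x^⊗i evaluates to a + i · x. Evaluating each term at x = -2:
  Term 0 contributes 2 + 0 · -2 = 2
  Term 1 contributes 5 + 1 · -2 = 3
  Term 2 contributes -4 + 2 · -2 = -8
  Term 3 contributes 10 + 3 · -2 = 4
  Term 4 contributes -3 + 4 · -2 = -11
p(-2) = ⊕ of these = min[2, 3, -8, 4, -11] = -11.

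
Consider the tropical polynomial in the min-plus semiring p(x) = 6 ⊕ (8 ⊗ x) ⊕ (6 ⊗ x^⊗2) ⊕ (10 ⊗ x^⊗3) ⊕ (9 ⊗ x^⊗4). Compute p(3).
p(3) = 6

A tropical monomial a ⊗ x^⊗i evaluates to a + i · x. Evaluating each term at x = 3:
  Term 0 contributes 6 + 0 · 3 = 6
  Term 1 contributes 8 + 1 · 3 = 11
  Term 2 contributes 6 + 2 · 3 = 12
  Term 3 contributes 10 + 3 · 3 = 19
  Term 4 contributes 9 + 4 · 3 = 21
p(3) = ⊕ of these = min[6, 11, 12, 19, 21] = 6.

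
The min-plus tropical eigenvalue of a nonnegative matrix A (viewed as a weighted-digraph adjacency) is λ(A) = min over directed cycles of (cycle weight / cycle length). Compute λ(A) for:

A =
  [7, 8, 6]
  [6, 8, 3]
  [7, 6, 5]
λ(A) = 9/2

Enumerate directed cycles and compute their means (weight / length). Sample:
  cycle 0 → 0: weight = 7, length = 1, mean = 7/1 ≈ 7.000
  cycle 1 → 1: weight = 8, length = 1, mean = 8/1 ≈ 8.000
  cycle 2 → 2: weight = 5, length = 1, mean = 5/1 ≈ 5.000
  cycle 0 → 1 → 0: weight = 14, length = 2, mean = 14/2 ≈ 7.000
  cycle 0 → 2 → 0: weight = 13, length = 2, mean = 13/2 ≈ 6.500
  cycle 1 → 0 → 1: weight = 14, length = 2, mean = 14/2 ≈ 7.000
Minimum mean = 4.500, attained e.g. along the cycle 1 → 2 → 1 with weight 9 and length 2. So λ(A) = 9/2 = 9/2.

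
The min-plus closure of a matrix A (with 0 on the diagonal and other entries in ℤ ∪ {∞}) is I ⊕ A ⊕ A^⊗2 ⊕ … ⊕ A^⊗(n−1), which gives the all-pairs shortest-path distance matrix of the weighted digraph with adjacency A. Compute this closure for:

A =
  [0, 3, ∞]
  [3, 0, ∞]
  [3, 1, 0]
Closure =
  [0, 3, ∞]
  [3, 0, ∞]
  [3, 1, 0]

This is the Floyd-Warshall all-pairs shortest-path computation. For each intermediate vertex k = 0, 1, …, 2, update dist[i][j] ← min(dist[i][j], dist[i][k] + dist[k][j]). The final matrix gives, for each (i, j), the minimum total weight of any directed path from i to j (possibly empty when i = j).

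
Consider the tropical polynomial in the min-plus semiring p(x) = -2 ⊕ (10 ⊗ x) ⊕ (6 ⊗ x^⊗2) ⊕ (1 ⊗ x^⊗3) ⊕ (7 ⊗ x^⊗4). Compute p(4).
p(4) = -2

A tropical monomial a ⊗ x^⊗i evaluates to a + i · x. Evaluating each term at x = 4:
  Term 0 contributes -2 + 0 · 4 = -2
  Term 1 contributes 10 + 1 · 4 = 14
  Term 2 contributes 6 + 2 · 4 = 14
  Term 3 contributes 1 + 3 · 4 = 13
  Term 4 contributes 7 + 4 · 4 = 23
p(4) = ⊕ of these = min[-2, 14, 14, 13, 23] = -2.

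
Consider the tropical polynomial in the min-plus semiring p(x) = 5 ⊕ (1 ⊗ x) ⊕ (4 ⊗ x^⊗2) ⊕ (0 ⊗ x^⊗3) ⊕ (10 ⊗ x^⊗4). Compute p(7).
p(7) = 5

A tropical monomial a ⊗ x^⊗i evaluates to a + i · x. Evaluating each term at x = 7:
  Term 0 contributes 5 + 0 · 7 = 5
  Term 1 contributes 1 + 1 · 7 = 8
  Term 2 contributes 4 + 2 · 7 = 18
  Term 3 contributes 0 + 3 · 7 = 21
  Term 4 contributes 10 + 4 · 7 = 38
p(7) = ⊕ of these = min[5, 8, 18, 21, 38] = 5.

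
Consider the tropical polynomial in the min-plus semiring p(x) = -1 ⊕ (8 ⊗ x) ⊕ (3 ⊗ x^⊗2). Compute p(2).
p(2) = -1

A tropical monomial a ⊗ x^⊗i evaluates to a + i · x. Evaluating each term at x = 2:
  Term 0 contributes -1 + 0 · 2 = -1
  Term 1 contributes 8 + 1 · 2 = 10
  Term 2 contributes 3 + 2 · 2 = 7
p(2) = ⊕ of these = min[-1, 10, 7] = -1.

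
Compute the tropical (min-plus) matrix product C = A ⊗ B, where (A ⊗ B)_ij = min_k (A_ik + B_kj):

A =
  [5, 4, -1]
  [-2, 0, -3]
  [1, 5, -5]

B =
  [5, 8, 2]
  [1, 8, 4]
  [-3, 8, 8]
A ⊗ B =
  [-4, 7, 7]
  [-6, 5, 0]
  [-8, 3, 3]

Apply the min-plus product entry-by-entry:
  C[0][0] = min over k of (A[0][0] + B[0][0] = 5 + 5 = 10, A[0][1] + B[1][0] = 4 + 1 = 5, A[0][2] + B[2][0] = -1 + -3 = -4) = -4 (attained at k = 2)
  C[0][1] = min over k of (A[0][0] + B[0][1] = 5 + 8 = 13, A[0][1] + B[1][1] = 4 + 8 = 12, A[0][2] + B[2][1] = -1 + 8 = 7) = 7 (attained at k = 2)
  C[0][2] = min over k of (A[0][0] + B[0][2] = 5 + 2 = 7, A[0][1] + B[1][2] = 4 + 4 = 8, A[0][2] + B[2][2] = -1 + 8 = 7) = 7 (attained at k = 0)
  C[1][0] = min over k of (A[1][0] + B[0][0] = -2 + 5 = 3, A[1][1] + B[1][0] = 0 + 1 = 1, A[1][2] + B[2][0] = -3 + -3 = -6) = -6 (attained at k = 2)
  C[1][1] = min over k of (A[1][0] + B[0][1] = -2 + 8 = 6, A[1][1] + B[1][1] = 0 + 8 = 8, A[1][2] + B[2][1] = -3 + 8 = 5) = 5 (attained at k = 2)
  C[1][2] = min over k of (A[1][0] + B[0][2] = -2 + 2 = 0, A[1][1] + B[1][2] = 0 + 4 = 4, A[1][2] + B[2][2] = -3 + 8 = 5) = 0 (attained at k = 0)
  C[2][0] = min over k of (A[2][0] + B[0][0] = 1 + 5 = 6, A[2][1] + B[1][0] = 5 + 1 = 6, A[2][2] + B[2][0] = -5 + -3 = -8) = -8 (attained at k = 2)
  C[2][1] = min over k of (A[2][0] + B[0][1] = 1 + 8 = 9, A[2][1] + B[1][1] = 5 + 8 = 13, A[2][2] + B[2][1] = -5 + 8 = 3) = 3 (attained at k = 2)
  C[2][2] = min over k of (A[2][0] + B[0][2] = 1 + 2 = 3, A[2][1] + B[1][2] = 5 + 4 = 9, A[2][2] + B[2][2] = -5 + 8 = 3) = 3 (attained at k = 0)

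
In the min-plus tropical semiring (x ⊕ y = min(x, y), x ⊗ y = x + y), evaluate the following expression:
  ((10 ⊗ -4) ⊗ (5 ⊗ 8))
((10 ⊗ -4) ⊗ (5 ⊗ 8)) = 19

Expand innermost to outermost. Recall ⊕ takes the minimum of its arguments and ⊗ takes their sum. Working out the expression ((10 ⊗ -4) ⊗ (5 ⊗ 8)) gives 19.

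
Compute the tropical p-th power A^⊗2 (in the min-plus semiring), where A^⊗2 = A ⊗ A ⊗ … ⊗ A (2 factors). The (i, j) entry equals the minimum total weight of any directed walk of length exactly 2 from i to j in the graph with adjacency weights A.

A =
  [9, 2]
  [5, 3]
A^⊗2 =
  [7, 5]
  [8, 6]

Each entry (A^⊗2)_ij equals the minimum over all length-2 walks i = v_0 → v_1 → … → v_2 = j of Σ_t A[v_t][v_{t+1}]. For example, for (i, j) = (0, 1) we minimise over 2 possible intermediate vertex sequences; the minimum is 5, attained along the walk 0 → 1 → 1.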